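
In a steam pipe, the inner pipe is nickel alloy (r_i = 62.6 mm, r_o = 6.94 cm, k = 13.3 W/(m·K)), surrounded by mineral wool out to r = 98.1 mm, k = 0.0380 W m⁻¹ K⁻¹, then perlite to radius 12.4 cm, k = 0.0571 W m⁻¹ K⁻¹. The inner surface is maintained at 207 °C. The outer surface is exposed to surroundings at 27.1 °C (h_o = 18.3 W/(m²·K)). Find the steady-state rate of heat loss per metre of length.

Q' = 82.8 W/m

Resistance network (inner→outer):
  R'_nickel alloy = ln(0.0694/0.0626)/(2πk) = 0.1031/(2π·13.3) = 0.001234 m·K/W
  R'_mineral wool = ln(0.0981/0.0694)/(2πk) = 0.3461/(2π·0.0380) = 1.450 m·K/W
  R'_perlite = ln(0.124/0.0981)/(2πk) = 0.2343/(2π·0.0571) = 0.6530 m·K/W
  R'_conv,out = 1/(2πr h) = 1/(2π·0.124·18.3) = 0.07014 m·K/W
ΣR = 0.001234 + 1.450 + 0.6530 + 0.07014 = 2.174 m·K/W
Q' = ΔT/ΣR = (207 °C − 27.1 °C)/2.174 = 82.8 W/m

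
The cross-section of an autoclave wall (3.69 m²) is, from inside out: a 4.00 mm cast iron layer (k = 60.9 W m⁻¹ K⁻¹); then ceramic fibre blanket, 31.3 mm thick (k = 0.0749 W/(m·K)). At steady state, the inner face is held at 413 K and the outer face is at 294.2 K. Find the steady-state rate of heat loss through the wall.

Resistance network (inner→outer):
  R_cast iron = L/(kA) = 0.00400/(60.9·3.69) = 1.780×10^-5 K/W
  R_ceramic fibre blanket = L/(kA) = 0.0313/(0.0749·3.69) = 0.1132 K/W
ΣR = 1.780×10^-5 + 0.1132 = 0.1132 K/W
Q = ΔT/ΣR = (413 K − 294.2 K)/0.1132 = 1050 W

Q = 1050 W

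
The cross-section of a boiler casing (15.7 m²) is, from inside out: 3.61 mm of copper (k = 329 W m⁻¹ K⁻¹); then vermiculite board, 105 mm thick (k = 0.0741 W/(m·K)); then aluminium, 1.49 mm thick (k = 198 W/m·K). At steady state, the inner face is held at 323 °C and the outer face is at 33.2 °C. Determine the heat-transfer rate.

Q = 3.21 kW

Series thermal resistances, inner to outer:
  R_copper = L/(kA) = 0.00361/(329·15.7) = 6.989×10^-7 K/W
  R_vermiculite board = L/(kA) = 0.105/(0.0741·15.7) = 0.09026 K/W
  R_aluminium = L/(kA) = 0.00149/(198·15.7) = 4.793×10^-7 K/W
ΣR = 6.989×10^-7 + 0.09026 + 4.793×10^-7 = 0.09026 K/W
Q = ΔT/ΣR = (323 °C − 33.2 °C)/0.09026 = 3210 W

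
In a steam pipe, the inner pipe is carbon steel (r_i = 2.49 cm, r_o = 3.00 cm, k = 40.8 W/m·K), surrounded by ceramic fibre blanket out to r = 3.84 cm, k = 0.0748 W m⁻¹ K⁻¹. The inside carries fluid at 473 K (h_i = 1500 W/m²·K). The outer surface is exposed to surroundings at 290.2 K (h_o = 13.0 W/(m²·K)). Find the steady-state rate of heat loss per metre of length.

Resistance network (inner→outer):
  R'_conv,in = 1/(2πr h) = 1/(2π·0.0249·1500) = 0.004261 m·K/W
  R'_carbon steel = ln(0.0300/0.0249)/(2πk) = 0.1863/(2π·40.8) = 7.268×10^-4 m·K/W
  R'_ceramic fibre blanket = ln(0.0384/0.0300)/(2πk) = 0.2469/(2π·0.0748) = 0.5253 m·K/W
  R'_conv,out = 1/(2πr h) = 1/(2π·0.0384·13.0) = 0.3188 m·K/W
ΣR = 0.004261 + 7.268×10^-4 + 0.5253 + 0.3188 = 0.8491 m·K/W
Q' = ΔT/ΣR = (473 K − 290.2 K)/0.8491 = 215 W/m

Q' = 215 W/m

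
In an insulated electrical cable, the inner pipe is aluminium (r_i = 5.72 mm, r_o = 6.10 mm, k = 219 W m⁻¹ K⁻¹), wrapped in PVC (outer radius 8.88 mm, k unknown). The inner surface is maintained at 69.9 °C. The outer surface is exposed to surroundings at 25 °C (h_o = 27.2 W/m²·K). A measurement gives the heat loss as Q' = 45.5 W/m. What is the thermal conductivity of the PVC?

ΣR = ΔT/Q' = |69.9 − 25|/45.5 = 0.9868 m·K/W
Known resistances:
  R'_aluminium = ln(0.00610/0.00572)/(2πk) = 0.06432/(2π·219) = 4.674×10^-5 m·K/W
  R'_conv,out = 1/(2πr h) = 1/(2π·0.00888·27.2) = 0.6589 m·K/W
R_PVC = ΣR − ΣR_known = 0.9868 − 0.6589 = 0.3279 m·K/W
ln(r₂/r₁)/(2πk) = 0.3279 ⇒ k = 0.3755/(2π·0.3279) = 0.182 W/m·K

k = 0.182 W/m·K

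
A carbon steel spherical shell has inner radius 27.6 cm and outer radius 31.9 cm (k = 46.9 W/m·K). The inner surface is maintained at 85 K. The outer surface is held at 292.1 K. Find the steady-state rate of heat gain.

Q = 2.50×10^5 W

Q = 4πk·ΔT/(1/r₁ − 1/r₂) = 4π × 46.9 × 207.1 / (1/0.276 − 1/0.319) = 2.50×10^5 W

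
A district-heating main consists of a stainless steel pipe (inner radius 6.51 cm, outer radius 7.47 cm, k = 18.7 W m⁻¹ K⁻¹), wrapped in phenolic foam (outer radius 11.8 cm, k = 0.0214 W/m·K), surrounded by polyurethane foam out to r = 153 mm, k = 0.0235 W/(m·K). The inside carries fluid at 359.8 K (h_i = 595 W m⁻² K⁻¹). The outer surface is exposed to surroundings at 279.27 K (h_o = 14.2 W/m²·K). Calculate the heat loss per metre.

Treat each layer as a resistance in series:
  R'_conv,in = 1/(2πr h) = 1/(2π·0.0651·595) = 0.004109 m·K/W
  R'_stainless steel = ln(0.0747/0.0651)/(2πk) = 0.1376/(2π·18.7) = 0.001171 m·K/W
  R'_phenolic foam = ln(0.118/0.0747)/(2πk) = 0.4572/(2π·0.0214) = 3.400 m·K/W
  R'_polyurethane foam = ln(0.153/0.118)/(2πk) = 0.2598/(2π·0.0235) = 1.759 m·K/W
  R'_conv,out = 1/(2πr h) = 1/(2π·0.153·14.2) = 0.07326 m·K/W
ΣR = 0.004109 + 0.001171 + 3.400 + 1.759 + 0.07326 = 5.238 m·K/W
Q' = ΔT/ΣR = (359.8 K − 279.27 K)/5.238 = 15.4 W/m

Q' = 15.4 W/m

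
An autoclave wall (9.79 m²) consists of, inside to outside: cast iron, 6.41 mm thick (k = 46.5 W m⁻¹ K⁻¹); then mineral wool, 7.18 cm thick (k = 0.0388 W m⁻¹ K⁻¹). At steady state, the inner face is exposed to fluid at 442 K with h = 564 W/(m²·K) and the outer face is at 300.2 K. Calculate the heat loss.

Q = 749 W

Treat each layer as a resistance in series:
  R_conv,in = 1/(hA) = 1/(564·9.79) = 1.811×10^-4 K/W
  R_cast iron = L/(kA) = 0.00641/(46.5·9.79) = 1.408×10^-5 K/W
  R_mineral wool = L/(kA) = 0.0718/(0.0388·9.79) = 0.1890 K/W
ΣR = 1.811×10^-4 + 1.408×10^-5 + 0.1890 = 0.1892 K/W
Q = ΔT/ΣR = (442 K − 300.2 K)/0.1892 = 749 W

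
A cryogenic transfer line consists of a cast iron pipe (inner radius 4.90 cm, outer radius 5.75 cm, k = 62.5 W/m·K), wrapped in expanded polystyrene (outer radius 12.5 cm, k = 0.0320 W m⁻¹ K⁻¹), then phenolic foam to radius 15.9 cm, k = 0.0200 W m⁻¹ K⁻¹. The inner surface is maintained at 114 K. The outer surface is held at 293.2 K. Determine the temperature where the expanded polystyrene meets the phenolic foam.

Treat each layer as a resistance in series:
  R'_cast iron = ln(0.0575/0.0490)/(2πk) = 0.1600/(2π·62.5) = 4.073×10^-4 m·K/W
  R'_expanded polystyrene = ln(0.125/0.0575)/(2πk) = 0.7765/(2π·0.0320) = 3.862 m·K/W
  R'_phenolic foam = ln(0.159/0.125)/(2πk) = 0.2406/(2π·0.0200) = 1.915 m·K/W
ΣR = 4.073×10^-4 + 3.862 + 1.915 = 5.777 m·K/W
Q' = ΔT/ΣR = (114 K − 293.2 K)/5.777 = -31.02 W/m
From the inner boundary to the expanded polystyrene/phenolic foam interface, ΣR_partial = 3.862 m·K/W.
T_interface = T_in − Q'·ΣR_partial = 114 K − (-31.02)(3.862) = 233.8 K

T = 233.8 K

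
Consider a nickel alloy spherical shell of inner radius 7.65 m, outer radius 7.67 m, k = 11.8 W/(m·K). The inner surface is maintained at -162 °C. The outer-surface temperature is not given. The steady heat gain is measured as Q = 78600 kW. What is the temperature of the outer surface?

T_out = 18.7 °C

Series resistances:
  R_nickel alloy = (1/7.65 − 1/7.67)/(4πk) = 3.409×10^-4/(4π·11.8) = 2.299×10^-6 K/W
ΣR = 2.299×10^-6 K/W
ΔT = Q·ΣR = 7.86×10^7 × 2.299×10^-6 = 180.7 K
Heat flows inward, so T_out = T_in + ΔT = -162 + 180.7 = 18.7 °C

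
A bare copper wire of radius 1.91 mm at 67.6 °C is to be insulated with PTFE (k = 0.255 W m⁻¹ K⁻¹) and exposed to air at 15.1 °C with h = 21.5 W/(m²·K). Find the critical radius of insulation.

For a cylinder, r_cr = k_ins/h = 0.255/21.5 = 0.0119 m = 1.19 cm

r_cr = 1.19 cm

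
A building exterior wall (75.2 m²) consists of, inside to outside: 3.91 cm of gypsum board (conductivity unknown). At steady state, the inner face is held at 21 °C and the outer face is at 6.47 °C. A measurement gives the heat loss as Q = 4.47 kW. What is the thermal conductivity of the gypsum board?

ΣR = ΔT/Q = |21 − 6.47|/4470 = 0.003251 K/W
L/(kA) = 0.003251 ⇒ k = 0.0391/(0.003251·75.2) = 0.160 W/m·K

k = 0.160 W/m·K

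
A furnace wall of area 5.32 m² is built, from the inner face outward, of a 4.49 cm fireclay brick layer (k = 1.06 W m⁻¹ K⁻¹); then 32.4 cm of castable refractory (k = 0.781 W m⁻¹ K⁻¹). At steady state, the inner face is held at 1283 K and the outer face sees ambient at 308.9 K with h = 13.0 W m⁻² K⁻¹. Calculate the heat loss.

Series thermal resistances, inner to outer:
  R_fireclay brick = L/(kA) = 0.0449/(1.06·5.32) = 0.007962 K/W
  R_castable refractory = L/(kA) = 0.324/(0.781·5.32) = 0.07798 K/W
  R_conv,out = 1/(hA) = 1/(13.0·5.32) = 0.01446 K/W
ΣR = 0.007962 + 0.07798 + 0.01446 = 0.1004 K/W
Q = ΔT/ΣR = (1283 K − 308.9 K)/0.1004 = 9700 W

Q = 9.70 kW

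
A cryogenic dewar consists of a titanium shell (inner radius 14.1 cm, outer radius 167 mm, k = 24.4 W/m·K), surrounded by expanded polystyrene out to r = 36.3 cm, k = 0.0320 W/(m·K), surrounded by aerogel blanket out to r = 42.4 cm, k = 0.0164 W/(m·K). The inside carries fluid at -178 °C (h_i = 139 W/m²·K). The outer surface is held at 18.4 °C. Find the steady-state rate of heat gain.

Resistance network (inner→outer):
  R_conv,in = 1/(4πr²h) = 1/(4π·0.141²·139) = 0.02880 K/W
  R_titanium = (1/0.141 − 1/0.167)/(4πk) = 1.104/(4π·24.4) = 0.003601 K/W
  R_expanded polystyrene = (1/0.167 − 1/0.363)/(4πk) = 3.233/(4π·0.0320) = 8.040 K/W
  R_aerogel blanket = (1/0.363 − 1/0.424)/(4πk) = 0.3963/(4π·0.0164) = 1.923 K/W
ΣR = 0.02880 + 0.003601 + 8.040 + 1.923 = 9.995 K/W
Q = ΔT/ΣR = (-178 °C − 18.4 °C)/9.995 = -19.6 W
(Negative Q ⇒ heat flows inward; heat gain = 19.6 W.)

Q = 19.6 W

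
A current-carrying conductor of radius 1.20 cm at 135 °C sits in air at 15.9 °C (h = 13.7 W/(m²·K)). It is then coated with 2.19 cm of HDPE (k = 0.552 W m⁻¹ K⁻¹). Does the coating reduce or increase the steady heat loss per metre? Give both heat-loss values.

Critical radius for a cylinder: r_cr = k/h = 0.0403 m = 4.03 cm.
Outer radius after coating: r₂ = 0.0120 + 0.0219 = 0.0339 m.
Since r₁ < r_cr and r₂ ≤ r_cr, the coating moves toward the maximum at r_cr — heat loss rises.
Bare: R = 1/(2πr₁h) = 0.9681 m·K/W; Q = 119.1/0.9681 = 123 W/m.
Coated: R = R_cond + R_conv = 0.6421 m·K/W; Q = 119.1/0.6421 = 185 W/m.

increases: 123 → 185 W/m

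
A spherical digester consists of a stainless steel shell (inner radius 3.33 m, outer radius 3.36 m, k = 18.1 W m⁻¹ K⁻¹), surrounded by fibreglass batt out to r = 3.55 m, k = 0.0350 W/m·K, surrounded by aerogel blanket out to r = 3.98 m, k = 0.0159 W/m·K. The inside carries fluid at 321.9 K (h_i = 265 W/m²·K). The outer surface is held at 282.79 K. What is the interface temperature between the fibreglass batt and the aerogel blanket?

Resistance network (inner→outer):
  R_conv,in = 1/(4πr²h) = 1/(4π·3.33²·265) = 2.708×10^-5 K/W
  R_stainless steel = (1/3.33 − 1/3.36)/(4πk) = 0.002681/(4π·18.1) = 1.179×10^-5 K/W
  R_fibreglass batt = (1/3.36 − 1/3.55)/(4πk) = 0.01593/(4π·0.0350) = 0.03622 K/W
  R_aerogel blanket = (1/3.55 − 1/3.98)/(4πk) = 0.03043/(4π·0.0159) = 0.1523 K/W
ΣR = 2.708×10^-5 + 1.179×10^-5 + 0.03622 + 0.1523 = 0.1886 K/W
Q = ΔT/ΣR = (321.9 K − 282.79 K)/0.1886 = 207.4 W
From the inner boundary to the fibreglass batt/aerogel blanket interface, ΣR_partial = 0.03626 K/W.
T_interface = T_in − Q·ΣR_partial = 321.9 K − (207.4)(0.03626) = 314.4 K

T = 314.4 K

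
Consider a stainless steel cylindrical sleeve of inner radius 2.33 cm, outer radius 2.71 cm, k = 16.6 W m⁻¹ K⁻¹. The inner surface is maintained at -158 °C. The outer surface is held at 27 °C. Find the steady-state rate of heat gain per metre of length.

Q' = 2πk·ΔT/ln(r₂/r₁) = 2π × 16.6 × 185 / ln(0.0271/0.0233) = 1.28×10^5 W/m

Q' = 128 kW/m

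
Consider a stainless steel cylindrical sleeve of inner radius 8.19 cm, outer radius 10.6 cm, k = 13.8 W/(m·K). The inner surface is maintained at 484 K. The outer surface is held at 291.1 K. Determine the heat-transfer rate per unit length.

Q' = 2πk·ΔT/ln(r₂/r₁) = 2π × 13.8 × 192.9 / ln(0.106/0.0819) = 64800 W/m

Q' = 64.8 kW/m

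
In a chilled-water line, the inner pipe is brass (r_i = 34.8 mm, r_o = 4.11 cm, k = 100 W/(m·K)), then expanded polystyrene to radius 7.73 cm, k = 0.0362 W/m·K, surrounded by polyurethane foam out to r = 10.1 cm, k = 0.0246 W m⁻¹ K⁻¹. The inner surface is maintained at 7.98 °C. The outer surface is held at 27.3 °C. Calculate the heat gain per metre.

Q' = 4.29 W/m

Series thermal resistances, inner to outer:
  R'_brass = ln(0.0411/0.0348)/(2πk) = 0.1664/(2π·100) = 2.648×10^-4 m·K/W
  R'_expanded polystyrene = ln(0.0773/0.0411)/(2πk) = 0.6317/(2π·0.0362) = 2.777 m·K/W
  R'_polyurethane foam = ln(0.101/0.0773)/(2πk) = 0.2674/(2π·0.0246) = 1.730 m·K/W
ΣR = 2.648×10^-4 + 2.777 + 1.730 = 4.507 m·K/W
Q' = ΔT/ΣR = (7.98 °C − 27.3 °C)/4.507 = -4.29 W/m
(Negative Q' ⇒ heat flows inward; heat gain = 4.29 W/m.)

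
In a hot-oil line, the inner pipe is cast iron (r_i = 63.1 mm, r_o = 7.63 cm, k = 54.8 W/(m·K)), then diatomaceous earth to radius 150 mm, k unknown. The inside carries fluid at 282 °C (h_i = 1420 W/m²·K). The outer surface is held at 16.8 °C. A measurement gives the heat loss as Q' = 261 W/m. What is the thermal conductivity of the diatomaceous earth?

k = 0.106 W/m·K

ΣR = ΔT/Q' = |282 − 16.8|/261 = 1.016 m·K/W
Known resistances:
  R'_conv,in = 1/(2πr h) = 1/(2π·0.0631·1420) = 0.001776 m·K/W
  R'_cast iron = ln(0.0763/0.0631)/(2πk) = 0.1900/(2π·54.8) = 5.517×10^-4 m·K/W
R_diatomaceous earth = ΣR − ΣR_known = 1.016 − 0.002328 = 1.014 m·K/W
ln(r₂/r₁)/(2πk) = 1.014 ⇒ k = 0.6760/(2π·1.014) = 0.106 W/m·K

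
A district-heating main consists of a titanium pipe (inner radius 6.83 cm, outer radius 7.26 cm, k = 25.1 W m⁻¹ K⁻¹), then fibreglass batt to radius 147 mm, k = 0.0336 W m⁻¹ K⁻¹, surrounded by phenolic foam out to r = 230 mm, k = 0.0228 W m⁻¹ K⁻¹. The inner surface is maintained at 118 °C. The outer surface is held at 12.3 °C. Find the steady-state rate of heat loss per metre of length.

Treat each layer as a resistance in series:
  R'_titanium = ln(0.0726/0.0683)/(2πk) = 0.06106/(2π·25.1) = 3.871×10^-4 m·K/W
  R'_fibreglass batt = ln(0.147/0.0726)/(2πk) = 0.7055/(2π·0.0336) = 3.342 m·K/W
  R'_phenolic foam = ln(0.230/0.147)/(2πk) = 0.4476/(2π·0.0228) = 3.125 m·K/W
ΣR = 3.871×10^-4 + 3.342 + 3.125 = 6.467 m·K/W
Q' = ΔT/ΣR = (118 °C − 12.3 °C)/6.467 = 16.3 W/m

Q' = 16.3 W/m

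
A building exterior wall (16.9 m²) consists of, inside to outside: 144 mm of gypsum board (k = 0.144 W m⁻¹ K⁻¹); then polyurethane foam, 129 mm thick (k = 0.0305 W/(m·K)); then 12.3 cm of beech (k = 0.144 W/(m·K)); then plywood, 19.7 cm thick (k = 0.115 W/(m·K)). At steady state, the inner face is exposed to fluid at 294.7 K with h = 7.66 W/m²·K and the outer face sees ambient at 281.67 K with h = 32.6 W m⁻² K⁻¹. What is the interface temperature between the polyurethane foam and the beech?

Treat each layer as a resistance in series:
  R_conv,in = 1/(hA) = 1/(7.66·16.9) = 0.007725 K/W
  R_gypsum board = L/(kA) = 0.144/(0.144·16.9) = 0.05917 K/W
  R_polyurethane foam = L/(kA) = 0.129/(0.0305·16.9) = 0.2503 K/W
  R_beech = L/(kA) = 0.123/(0.144·16.9) = 0.05054 K/W
  R_plywood = L/(kA) = 0.197/(0.115·16.9) = 0.1014 K/W
  R_conv,out = 1/(hA) = 1/(32.6·16.9) = 0.001815 K/W
ΣR = 0.007725 + 0.05917 + 0.2503 + 0.05054 + 0.1014 + 0.001815 = 0.4710 K/W
Q = ΔT/ΣR = (294.7 K − 281.67 K)/0.4710 = 27.66 W
From the inner boundary to the polyurethane foam/beech interface, ΣR_partial = 0.3172 K/W.
T_interface = T_in − Q·ΣR_partial = 294.7 K − (27.66)(0.3172) = 285.9 K

T = 285.9 K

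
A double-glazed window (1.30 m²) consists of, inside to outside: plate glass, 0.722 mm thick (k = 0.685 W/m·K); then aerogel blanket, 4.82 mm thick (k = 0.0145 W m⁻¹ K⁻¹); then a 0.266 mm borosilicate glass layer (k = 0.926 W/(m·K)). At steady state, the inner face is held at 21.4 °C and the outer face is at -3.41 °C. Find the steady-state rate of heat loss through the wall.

Treat each layer as a resistance in series:
  R_plate glass = L/(kA) = 7.22×10^-4/(0.685·1.30) = 8.108×10^-4 K/W
  R_aerogel blanket = L/(kA) = 0.00482/(0.0145·1.30) = 0.2557 K/W
  R_borosilicate glass = L/(kA) = 2.66×10^-4/(0.926·1.30) = 2.210×10^-4 K/W
ΣR = 8.108×10^-4 + 0.2557 + 2.210×10^-4 = 0.2567 K/W
Q = ΔT/ΣR = (21.4 °C − -3.41 °C)/0.2567 = 96.6 W

Q = 96.6 W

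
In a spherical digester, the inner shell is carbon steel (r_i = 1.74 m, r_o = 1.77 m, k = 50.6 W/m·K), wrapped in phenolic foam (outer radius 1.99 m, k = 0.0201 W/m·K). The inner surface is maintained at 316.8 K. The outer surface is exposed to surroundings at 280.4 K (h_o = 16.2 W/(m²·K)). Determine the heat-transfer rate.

Q = 146 W

Treat each layer as a resistance in series:
  R_carbon steel = (1/1.74 − 1/1.77)/(4πk) = 0.009741/(4π·50.6) = 1.532×10^-5 K/W
  R_phenolic foam = (1/1.77 − 1/1.99)/(4πk) = 0.06246/(4π·0.0201) = 0.2473 K/W
  R_conv,out = 1/(4πr²h) = 1/(4π·1.99²·16.2) = 0.001240 K/W
ΣR = 1.532×10^-5 + 0.2473 + 0.001240 = 0.2486 K/W
Q = ΔT/ΣR = (316.8 K − 280.4 K)/0.2486 = 146 W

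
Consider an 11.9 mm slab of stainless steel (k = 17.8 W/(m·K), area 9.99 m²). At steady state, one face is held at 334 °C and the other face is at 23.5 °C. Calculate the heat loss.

Q = 4.64×10^6 W

Q = kA·ΔT/L = 17.8 × 9.99 × |334 °C − 23.5 °C| / 0.0119 = 4.64×10^6 W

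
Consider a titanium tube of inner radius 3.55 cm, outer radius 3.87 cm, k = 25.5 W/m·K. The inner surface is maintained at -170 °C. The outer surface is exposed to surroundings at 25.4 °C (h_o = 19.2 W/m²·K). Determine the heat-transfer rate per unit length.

Q' = 910 W/m

Treat each layer as a resistance in series:
  R'_titanium = ln(0.0387/0.0355)/(2πk) = 0.08631/(2π·25.5) = 5.387×10^-4 m·K/W
  R'_conv,out = 1/(2πr h) = 1/(2π·0.0387·19.2) = 0.2142 m·K/W
ΣR = 5.387×10^-4 + 0.2142 = 0.2147 m·K/W
Q' = ΔT/ΣR = (-170 °C − 25.4 °C)/0.2147 = -910 W/m
(Negative Q' ⇒ heat flows inward; heat gain = 910 W/m.)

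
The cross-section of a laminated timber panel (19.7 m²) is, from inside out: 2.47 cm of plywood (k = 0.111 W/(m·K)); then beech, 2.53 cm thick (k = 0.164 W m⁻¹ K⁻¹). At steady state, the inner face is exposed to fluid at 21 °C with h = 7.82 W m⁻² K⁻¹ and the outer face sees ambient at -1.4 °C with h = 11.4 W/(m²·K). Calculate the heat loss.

Series thermal resistances, inner to outer:
  R_conv,in = 1/(hA) = 1/(7.82·19.7) = 0.006491 K/W
  R_plywood = L/(kA) = 0.0247/(0.111·19.7) = 0.01130 K/W
  R_beech = L/(kA) = 0.0253/(0.164·19.7) = 0.007831 K/W
  R_conv,out = 1/(hA) = 1/(11.4·19.7) = 0.004453 K/W
ΣR = 0.006491 + 0.01130 + 0.007831 + 0.004453 = 0.03007 K/W
Q = ΔT/ΣR = (21 °C − -1.4 °C)/0.03007 = 745 W

Q = 745 W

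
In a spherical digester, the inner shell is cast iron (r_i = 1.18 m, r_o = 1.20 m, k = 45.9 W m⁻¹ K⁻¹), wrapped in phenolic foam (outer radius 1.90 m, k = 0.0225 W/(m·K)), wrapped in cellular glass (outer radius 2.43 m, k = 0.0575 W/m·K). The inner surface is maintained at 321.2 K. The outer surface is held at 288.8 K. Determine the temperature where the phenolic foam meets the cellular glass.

T = 292.9 K

Series thermal resistances, inner to outer:
  R_cast iron = (1/1.18 − 1/1.20)/(4πk) = 0.01412/(4π·45.9) = 2.449×10^-5 K/W
  R_phenolic foam = (1/1.20 − 1/1.90)/(4πk) = 0.3070/(4π·0.0225) = 1.086 K/W
  R_cellular glass = (1/1.90 − 1/2.43)/(4πk) = 0.1148/(4π·0.0575) = 0.1589 K/W
ΣR = 2.449×10^-5 + 1.086 + 0.1589 = 1.245 K/W
Q = ΔT/ΣR = (321.2 K − 288.8 K)/1.245 = 26.02 W
From the inner boundary to the phenolic foam/cellular glass interface, ΣR_partial = 1.086 K/W.
T_interface = T_in − Q·ΣR_partial = 321.2 K − (26.02)(1.086) = 292.9 K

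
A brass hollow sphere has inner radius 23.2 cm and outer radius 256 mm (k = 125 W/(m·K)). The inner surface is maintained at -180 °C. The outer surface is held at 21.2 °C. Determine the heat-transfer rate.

Q = 4πk·ΔT/(1/r₁ − 1/r₂) = 4π × 125 × 201.2 / (1/0.232 − 1/0.256) = 7.82×10^5 W

Q = 7.82×10^5 W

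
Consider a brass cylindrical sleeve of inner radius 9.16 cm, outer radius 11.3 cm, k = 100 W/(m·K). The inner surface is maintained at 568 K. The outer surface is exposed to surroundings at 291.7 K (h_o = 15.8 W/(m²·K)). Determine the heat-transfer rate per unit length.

Resistance network (inner→outer):
  R'_brass = ln(0.113/0.0916)/(2πk) = 0.2100/(2π·100) = 3.342×10^-4 m·K/W
  R'_conv,out = 1/(2πr h) = 1/(2π·0.113·15.8) = 0.08914 m·K/W
ΣR = 3.342×10^-4 + 0.08914 = 0.08947 m·K/W
Q' = ΔT/ΣR = (568 K − 291.7 K)/0.08947 = 3090 W/m

Q' = 3090 W/m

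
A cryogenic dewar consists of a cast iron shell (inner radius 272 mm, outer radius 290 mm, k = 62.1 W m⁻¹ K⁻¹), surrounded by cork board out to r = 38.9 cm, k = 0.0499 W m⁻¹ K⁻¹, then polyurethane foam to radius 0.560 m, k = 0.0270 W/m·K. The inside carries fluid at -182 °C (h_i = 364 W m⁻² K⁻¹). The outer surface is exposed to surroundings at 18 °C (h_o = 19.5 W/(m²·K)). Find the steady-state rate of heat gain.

Series thermal resistances, inner to outer:
  R_conv,in = 1/(4πr²h) = 1/(4π·0.272²·364) = 0.002955 K/W
  R_cast iron = (1/0.272 − 1/0.290)/(4πk) = 0.2282/(4π·62.1) = 2.924×10^-4 K/W
  R_cork board = (1/0.290 − 1/0.389)/(4πk) = 0.8776/(4π·0.0499) = 1.400 K/W
  R_polyurethane foam = (1/0.389 − 1/0.560)/(4πk) = 0.7850/(4π·0.0270) = 2.314 K/W
  R_conv,out = 1/(4πr²h) = 1/(4π·0.560²·19.5) = 0.01301 K/W
ΣR = 0.002955 + 2.924×10^-4 + 1.400 + 2.314 + 0.01301 = 3.730 K/W
Q = ΔT/ΣR = (-182 °C − 18 °C)/3.730 = -53.6 W
(Negative Q ⇒ heat flows inward; heat gain = 53.6 W.)

Q = 53.6 W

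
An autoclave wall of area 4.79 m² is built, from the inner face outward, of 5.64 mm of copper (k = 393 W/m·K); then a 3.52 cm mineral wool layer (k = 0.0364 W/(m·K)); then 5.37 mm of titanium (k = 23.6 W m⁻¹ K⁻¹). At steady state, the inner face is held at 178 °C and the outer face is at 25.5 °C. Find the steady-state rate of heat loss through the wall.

Q = 755 W

Treat each layer as a resistance in series:
  R_copper = L/(kA) = 0.00564/(393·4.79) = 2.996×10^-6 K/W
  R_mineral wool = L/(kA) = 0.0352/(0.0364·4.79) = 0.2019 K/W
  R_titanium = L/(kA) = 0.00537/(23.6·4.79) = 4.750×10^-5 K/W
ΣR = 2.996×10^-6 + 0.2019 + 4.750×10^-5 = 0.2020 K/W
Q = ΔT/ΣR = (178 °C − 25.5 °C)/0.2020 = 755 W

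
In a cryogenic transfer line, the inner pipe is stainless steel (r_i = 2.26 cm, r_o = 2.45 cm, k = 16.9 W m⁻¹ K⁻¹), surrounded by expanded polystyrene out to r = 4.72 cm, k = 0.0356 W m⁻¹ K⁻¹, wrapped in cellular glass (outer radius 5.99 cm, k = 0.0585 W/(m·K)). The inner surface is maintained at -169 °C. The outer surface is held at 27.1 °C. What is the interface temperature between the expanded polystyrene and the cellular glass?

T = -8.4 °C

Series thermal resistances, inner to outer:
  R'_stainless steel = ln(0.0245/0.0226)/(2πk) = 0.08072/(2π·16.9) = 7.602×10^-4 m·K/W
  R'_expanded polystyrene = ln(0.0472/0.0245)/(2πk) = 0.6557/(2π·0.0356) = 2.931 m·K/W
  R'_cellular glass = ln(0.0599/0.0472)/(2πk) = 0.2383/(2π·0.0585) = 0.6483 m·K/W
ΣR = 7.602×10^-4 + 2.931 + 0.6483 = 3.580 m·K/W
Q' = ΔT/ΣR = (-169 °C − 27.1 °C)/3.580 = -54.78 W/m
From the inner boundary to the expanded polystyrene/cellular glass interface, ΣR_partial = 2.932 m·K/W.
T_interface = T_in − Q'·ΣR_partial = -169 °C − (-54.78)(2.932) = -8.4 °C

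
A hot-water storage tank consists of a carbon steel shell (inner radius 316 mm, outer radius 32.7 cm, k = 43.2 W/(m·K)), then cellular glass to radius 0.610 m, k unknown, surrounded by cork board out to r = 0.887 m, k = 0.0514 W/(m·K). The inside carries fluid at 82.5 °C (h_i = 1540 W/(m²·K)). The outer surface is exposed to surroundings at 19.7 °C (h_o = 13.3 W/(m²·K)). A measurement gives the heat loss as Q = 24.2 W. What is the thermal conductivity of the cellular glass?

k = 0.0629 W/m·K

ΣR = ΔT/Q = |82.5 − 19.7|/24.2 = 2.595 K/W
Known resistances:
  R_conv,in = 1/(4πr²h) = 1/(4π·0.316²·1540) = 5.175×10^-4 K/W
  R_carbon steel = (1/0.316 − 1/0.327)/(4πk) = 0.1065/(4π·43.2) = 1.961×10^-4 K/W
  R_cork board = (1/0.610 − 1/0.887)/(4πk) = 0.5119/(4π·0.0514) = 0.7926 K/W
  R_conv,out = 1/(4πr²h) = 1/(4π·0.887²·13.3) = 0.007605 K/W
R_cellular glass = ΣR − ΣR_known = 2.595 − 0.8009 = 1.794 K/W
(1/r₁−1/r₂)/(4πk) = 1.794 ⇒ k = 1.419/(4π·1.794) = 0.0629 W/m·K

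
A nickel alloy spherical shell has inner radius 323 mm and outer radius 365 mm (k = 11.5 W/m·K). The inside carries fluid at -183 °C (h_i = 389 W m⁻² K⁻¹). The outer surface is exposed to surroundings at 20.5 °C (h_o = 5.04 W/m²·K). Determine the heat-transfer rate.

Q = 1660 W

Treat each layer as a resistance in series:
  R_conv,in = 1/(4πr²h) = 1/(4π·0.323²·389) = 0.001961 K/W
  R_nickel alloy = (1/0.323 − 1/0.365)/(4πk) = 0.3562/(4π·11.5) = 0.002465 K/W
  R_conv,out = 1/(4πr²h) = 1/(4π·0.365²·5.04) = 0.1185 K/W
ΣR = 0.001961 + 0.002465 + 0.1185 = 0.1229 K/W
Q = ΔT/ΣR = (-183 °C − 20.5 °C)/0.1229 = -1660 W
(Negative Q ⇒ heat flows inward; heat gain = 1660 W.)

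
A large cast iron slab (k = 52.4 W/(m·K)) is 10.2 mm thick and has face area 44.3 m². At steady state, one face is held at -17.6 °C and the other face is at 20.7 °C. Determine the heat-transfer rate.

Q = 8720 kW

Q = kA·ΔT/L = 52.4 × 44.3 × |-17.6 °C − 20.7 °C| / 0.0102 = 8.72×10^6 W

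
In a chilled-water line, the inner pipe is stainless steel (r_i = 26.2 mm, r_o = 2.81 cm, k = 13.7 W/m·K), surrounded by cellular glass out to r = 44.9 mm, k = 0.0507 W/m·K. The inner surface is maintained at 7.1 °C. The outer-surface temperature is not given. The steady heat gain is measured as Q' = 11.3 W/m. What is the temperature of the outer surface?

Sum the resistances:
  R'_stainless steel = ln(0.0281/0.0262)/(2πk) = 0.07001/(2π·13.7) = 8.133×10^-4 m·K/W
  R'_cellular glass = ln(0.0449/0.0281)/(2πk) = 0.4687/(2π·0.0507) = 1.471 m·K/W
ΣR = 1.472 m·K/W
ΔT = Q'·ΣR = 11.3 × 1.472 = 16.63 K
Heat flows inward, so T_out = T_in + ΔT = 7.1 + 16.63 = 23.7 °C

T_out = 23.7 °C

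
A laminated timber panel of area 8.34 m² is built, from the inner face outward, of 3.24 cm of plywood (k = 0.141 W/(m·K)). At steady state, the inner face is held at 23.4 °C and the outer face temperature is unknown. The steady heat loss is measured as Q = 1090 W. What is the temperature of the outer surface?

T_out = -6.63 °C

Sum the resistances:
  R_plywood = L/(kA) = 0.0324/(0.141·8.34) = 0.02755 K/W
ΣR = 0.02755 K/W
ΔT = Q·ΣR = 1090 × 0.02755 = 30.03 K
Heat flows outward, so T_out = T_in − ΔT = 23.4 − 30.03 = -6.63 °C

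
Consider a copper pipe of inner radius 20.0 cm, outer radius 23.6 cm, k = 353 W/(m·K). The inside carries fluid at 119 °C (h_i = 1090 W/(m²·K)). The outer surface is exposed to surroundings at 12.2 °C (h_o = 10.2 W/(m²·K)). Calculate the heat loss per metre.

Series thermal resistances, inner to outer:
  R'_conv,in = 1/(2πr h) = 1/(2π·0.200·1090) = 7.301×10^-4 m·K/W
  R'_copper = ln(0.236/0.200)/(2πk) = 0.1655/(2π·353) = 7.462×10^-5 m·K/W
  R'_conv,out = 1/(2πr h) = 1/(2π·0.236·10.2) = 0.06612 m·K/W
ΣR = 7.301×10^-4 + 7.462×10^-5 + 0.06612 = 0.06692 m·K/W
Q' = ΔT/ΣR = (119 °C − 12.2 °C)/0.06692 = 1600 W/m

Q' = 1600 W/m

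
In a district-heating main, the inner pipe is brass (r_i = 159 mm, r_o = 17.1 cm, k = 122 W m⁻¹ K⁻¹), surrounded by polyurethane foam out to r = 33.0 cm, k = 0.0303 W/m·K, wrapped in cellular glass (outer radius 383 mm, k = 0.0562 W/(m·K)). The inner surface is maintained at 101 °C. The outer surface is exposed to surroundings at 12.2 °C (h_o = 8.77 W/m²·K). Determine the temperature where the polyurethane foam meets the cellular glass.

Treat each layer as a resistance in series:
  R'_brass = ln(0.171/0.159)/(2πk) = 0.07276/(2π·122) = 9.492×10^-5 m·K/W
  R'_polyurethane foam = ln(0.330/0.171)/(2πk) = 0.6574/(2π·0.0303) = 3.453 m·K/W
  R'_cellular glass = ln(0.383/0.330)/(2πk) = 0.1489/(2π·0.0562) = 0.4218 m·K/W
  R'_conv,out = 1/(2πr h) = 1/(2π·0.383·8.77) = 0.04738 m·K/W
ΣR = 9.492×10^-5 + 3.453 + 0.4218 + 0.04738 = 3.922 m·K/W
Q' = ΔT/ΣR = (101 °C − 12.2 °C)/3.922 = 22.64 W/m
From the inner boundary to the polyurethane foam/cellular glass interface, ΣR_partial = 3.453 m·K/W.
T_interface = T_in − Q'·ΣR_partial = 101 °C − (22.64)(3.453) = 22.8 °C

T = 22.8 °C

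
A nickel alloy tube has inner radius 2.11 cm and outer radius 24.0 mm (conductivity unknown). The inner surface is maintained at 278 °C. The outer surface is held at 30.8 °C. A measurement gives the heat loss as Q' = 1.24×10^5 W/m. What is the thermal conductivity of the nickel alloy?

ΣR = ΔT/Q' = |278 − 30.8|/1.24×10^5 = 0.001994 m·K/W
ln(r₂/r₁)/(2πk) = 0.001994 ⇒ k = 0.1288/(2π·0.001994) = 10.3 W/m·K

k = 10.3 W/m·K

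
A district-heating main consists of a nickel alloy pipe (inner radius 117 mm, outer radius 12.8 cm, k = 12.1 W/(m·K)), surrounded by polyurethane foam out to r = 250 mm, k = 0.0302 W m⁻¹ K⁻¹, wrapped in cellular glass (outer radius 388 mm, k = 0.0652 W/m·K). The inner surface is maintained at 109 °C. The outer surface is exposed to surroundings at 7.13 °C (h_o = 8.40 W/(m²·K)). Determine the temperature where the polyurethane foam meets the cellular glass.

T = 31.7 °C

Treat each layer as a resistance in series:
  R'_nickel alloy = ln(0.128/0.117)/(2πk) = 0.08986/(2π·12.1) = 0.001182 m·K/W
  R'_polyurethane foam = ln(0.250/0.128)/(2πk) = 0.6694/(2π·0.0302) = 3.528 m·K/W
  R'_cellular glass = ln(0.388/0.250)/(2πk) = 0.4395/(2π·0.0652) = 1.073 m·K/W
  R'_conv,out = 1/(2πr h) = 1/(2π·0.388·8.40) = 0.04883 m·K/W
ΣR = 0.001182 + 3.528 + 1.073 + 0.04883 = 4.651 m·K/W
Q' = ΔT/ΣR = (109 °C − 7.13 °C)/4.651 = 21.90 W/m
From the inner boundary to the polyurethane foam/cellular glass interface, ΣR_partial = 3.529 m·K/W.
T_interface = T_in − Q'·ΣR_partial = 109 °C − (21.90)(3.529) = 31.7 °C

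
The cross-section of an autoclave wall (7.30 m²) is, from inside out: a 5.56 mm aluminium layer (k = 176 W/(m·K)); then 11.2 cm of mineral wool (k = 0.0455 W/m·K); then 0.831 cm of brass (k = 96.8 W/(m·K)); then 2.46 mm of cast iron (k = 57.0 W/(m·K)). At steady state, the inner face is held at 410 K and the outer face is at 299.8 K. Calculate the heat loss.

Series thermal resistances, inner to outer:
  R_aluminium = L/(kA) = 0.00556/(176·7.30) = 4.328×10^-6 K/W
  R_mineral wool = L/(kA) = 0.112/(0.0455·7.30) = 0.3372 K/W
  R_brass = L/(kA) = 0.00831/(96.8·7.30) = 1.176×10^-5 K/W
  R_cast iron = L/(kA) = 0.00246/(57.0·7.30) = 5.912×10^-6 K/W
ΣR = 4.328×10^-6 + 0.3372 + 1.176×10^-5 + 5.912×10^-6 = 0.3372 K/W
Q = ΔT/ΣR = (410 K − 299.8 K)/0.3372 = 327 W

Q = 327 W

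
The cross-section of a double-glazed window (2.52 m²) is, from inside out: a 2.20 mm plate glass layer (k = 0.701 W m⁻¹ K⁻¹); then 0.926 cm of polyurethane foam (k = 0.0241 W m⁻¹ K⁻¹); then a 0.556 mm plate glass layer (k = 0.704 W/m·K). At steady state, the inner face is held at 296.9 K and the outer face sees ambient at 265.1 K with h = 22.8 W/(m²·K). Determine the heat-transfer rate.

Q = 185 W

Series thermal resistances, inner to outer:
  R_plate glass = L/(kA) = 0.00220/(0.701·2.52) = 0.001245 K/W
  R_polyurethane foam = L/(kA) = 0.00926/(0.0241·2.52) = 0.1525 K/W
  R_plate glass = L/(kA) = 5.56×10^-4/(0.704·2.52) = 3.134×10^-4 K/W
  R_conv,out = 1/(hA) = 1/(22.8·2.52) = 0.01740 K/W
ΣR = 0.001245 + 0.1525 + 3.134×10^-4 + 0.01740 = 0.1715 K/W
Q = ΔT/ΣR = (296.9 K − 265.1 K)/0.1715 = 185 W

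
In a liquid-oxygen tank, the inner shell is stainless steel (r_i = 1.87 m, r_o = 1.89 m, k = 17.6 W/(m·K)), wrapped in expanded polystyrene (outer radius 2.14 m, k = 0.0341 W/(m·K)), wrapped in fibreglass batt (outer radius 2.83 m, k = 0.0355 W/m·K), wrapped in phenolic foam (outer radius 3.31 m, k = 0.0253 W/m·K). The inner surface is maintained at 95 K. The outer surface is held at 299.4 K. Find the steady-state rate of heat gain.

Treat each layer as a resistance in series:
  R_stainless steel = (1/1.87 − 1/1.89)/(4πk) = 0.005659/(4π·17.6) = 2.559×10^-5 K/W
  R_expanded polystyrene = (1/1.89 − 1/2.14)/(4πk) = 0.06181/(4π·0.0341) = 0.1442 K/W
  R_fibreglass batt = (1/2.14 − 1/2.83)/(4πk) = 0.1139/(4π·0.0355) = 0.2554 K/W
  R_phenolic foam = (1/2.83 − 1/3.31)/(4πk) = 0.05124/(4π·0.0253) = 0.1612 K/W
ΣR = 2.559×10^-5 + 0.1442 + 0.2554 + 0.1612 = 0.5608 K/W
Q = ΔT/ΣR = (95 K − 299.4 K)/0.5608 = -364 W
(Negative Q ⇒ heat flows inward; heat gain = 364 W.)

Q = 364 W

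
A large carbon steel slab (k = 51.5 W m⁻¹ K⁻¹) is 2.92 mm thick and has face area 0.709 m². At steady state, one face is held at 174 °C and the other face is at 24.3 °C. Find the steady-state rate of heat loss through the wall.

Q = 1.87×10^6 W

Q = kA·ΔT/L = 51.5 × 0.709 × |174 °C − 24.3 °C| / 0.00292 = 1.87×10^6 W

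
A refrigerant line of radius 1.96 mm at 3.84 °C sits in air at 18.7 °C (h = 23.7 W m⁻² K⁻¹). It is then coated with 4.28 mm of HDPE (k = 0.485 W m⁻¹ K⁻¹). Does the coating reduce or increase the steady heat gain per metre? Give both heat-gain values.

increases: 4.34 → 10.2 W/m

Critical radius for a cylinder: r_cr = k/h = 0.0205 m = 2.05 cm.
Outer radius after coating: r₂ = 0.00196 + 0.00428 = 0.00624 m.
Since r₁ < r_cr and r₂ ≤ r_cr, the coating moves toward the maximum at r_cr — heat gain rises.
Bare: R = 1/(2πr₁h) = 3.426 m·K/W; Q = 14.86/3.426 = 4.34 W/m.
Coated: R = R_cond + R_conv = 1.456 m·K/W; Q = 14.86/1.456 = 10.2 W/m.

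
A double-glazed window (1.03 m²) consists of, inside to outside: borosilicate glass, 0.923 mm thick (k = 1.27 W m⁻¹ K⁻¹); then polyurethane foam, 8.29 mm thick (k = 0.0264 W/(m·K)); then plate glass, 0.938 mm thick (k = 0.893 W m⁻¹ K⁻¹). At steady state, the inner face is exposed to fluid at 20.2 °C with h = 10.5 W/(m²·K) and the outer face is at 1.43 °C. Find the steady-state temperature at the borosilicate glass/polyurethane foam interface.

T = 15.8 °C

Treat each layer as a resistance in series:
  R_conv,in = 1/(hA) = 1/(10.5·1.03) = 0.09246 K/W
  R_borosilicate glass = L/(kA) = 9.23×10^-4/(1.27·1.03) = 7.056×10^-4 K/W
  R_polyurethane foam = L/(kA) = 0.00829/(0.0264·1.03) = 0.3049 K/W
  R_plate glass = L/(kA) = 9.38×10^-4/(0.893·1.03) = 0.001020 K/W
ΣR = 0.09246 + 7.056×10^-4 + 0.3049 + 0.001020 = 0.3991 K/W
Q = ΔT/ΣR = (20.2 °C − 1.43 °C)/0.3991 = 47.03 W
From the inner boundary to the borosilicate glass/polyurethane foam interface, ΣR_partial = 0.09317 K/W.
T_interface = T_in − Q·ΣR_partial = 20.2 °C − (47.03)(0.09317) = 15.8 °C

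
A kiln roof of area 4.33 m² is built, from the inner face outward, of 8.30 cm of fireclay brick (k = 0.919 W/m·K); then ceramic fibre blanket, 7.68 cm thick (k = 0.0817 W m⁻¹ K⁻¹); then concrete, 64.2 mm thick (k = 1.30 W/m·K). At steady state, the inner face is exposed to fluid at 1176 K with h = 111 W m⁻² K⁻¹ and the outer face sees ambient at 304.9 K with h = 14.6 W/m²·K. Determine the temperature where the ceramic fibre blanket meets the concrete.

T = 394 K

Resistance network (inner→outer):
  R_conv,in = 1/(hA) = 1/(111·4.33) = 0.002081 K/W
  R_fireclay brick = L/(kA) = 0.0830/(0.919·4.33) = 0.02086 K/W
  R_ceramic fibre blanket = L/(kA) = 0.0768/(0.0817·4.33) = 0.2171 K/W
  R_concrete = L/(kA) = 0.0642/(1.30·4.33) = 0.01141 K/W
  R_conv,out = 1/(hA) = 1/(14.6·4.33) = 0.01582 K/W
ΣR = 0.002081 + 0.02086 + 0.2171 + 0.01141 + 0.01582 = 0.2673 K/W
Q = ΔT/ΣR = (1176 K − 304.9 K)/0.2673 = 3259 W
From the inner boundary to the ceramic fibre blanket/concrete interface, ΣR_partial = 0.2400 K/W.
T_interface = T_in − Q·ΣR_partial = 1176 K − (3259)(0.2400) = 394 K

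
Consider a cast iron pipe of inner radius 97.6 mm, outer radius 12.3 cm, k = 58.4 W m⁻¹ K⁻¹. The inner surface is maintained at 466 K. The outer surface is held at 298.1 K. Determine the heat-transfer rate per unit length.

Q' = 2πk·ΔT/ln(r₂/r₁) = 2π × 58.4 × 167.9 / ln(0.123/0.0976) = 2.66×10^5 W/m

Q' = 266 kW/m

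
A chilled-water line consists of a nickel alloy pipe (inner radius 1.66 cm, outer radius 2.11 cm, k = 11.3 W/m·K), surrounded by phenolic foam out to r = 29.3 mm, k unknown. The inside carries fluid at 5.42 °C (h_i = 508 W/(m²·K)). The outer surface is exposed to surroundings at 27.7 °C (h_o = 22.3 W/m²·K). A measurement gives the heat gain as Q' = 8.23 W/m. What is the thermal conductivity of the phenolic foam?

k = 0.0214 W/m·K

ΣR = ΔT/Q' = |5.42 − 27.7|/8.23 = 2.707 m·K/W
Known resistances:
  R'_conv,in = 1/(2πr h) = 1/(2π·0.0166·508) = 0.01887 m·K/W
  R'_nickel alloy = ln(0.0211/0.0166)/(2πk) = 0.2399/(2π·11.3) = 0.003378 m·K/W
  R'_conv,out = 1/(2πr h) = 1/(2π·0.0293·22.3) = 0.2436 m·K/W
R_phenolic foam = ΣR − ΣR_known = 2.707 − 0.2658 = 2.441 m·K/W
ln(r₂/r₁)/(2πk) = 2.441 ⇒ k = 0.3283/(2π·2.441) = 0.0214 W/m·K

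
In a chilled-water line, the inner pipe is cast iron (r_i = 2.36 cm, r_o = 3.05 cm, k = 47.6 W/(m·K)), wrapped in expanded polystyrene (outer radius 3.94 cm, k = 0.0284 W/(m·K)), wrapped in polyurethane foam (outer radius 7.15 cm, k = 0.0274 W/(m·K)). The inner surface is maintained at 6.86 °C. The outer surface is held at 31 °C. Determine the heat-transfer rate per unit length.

Resistance network (inner→outer):
  R'_cast iron = ln(0.0305/0.0236)/(2πk) = 0.2565/(2π·47.6) = 8.576×10^-4 m·K/W
  R'_expanded polystyrene = ln(0.0394/0.0305)/(2πk) = 0.2560/(2π·0.0284) = 1.435 m·K/W
  R'_polyurethane foam = ln(0.0715/0.0394)/(2πk) = 0.5959/(2π·0.0274) = 3.462 m·K/W
ΣR = 8.576×10^-4 + 1.435 + 3.462 = 4.898 m·K/W
Q' = ΔT/ΣR = (6.86 °C − 31 °C)/4.898 = -4.93 W/m
(Negative Q' ⇒ heat flows inward; heat gain = 4.93 W/m.)

Q' = 4.93 W/m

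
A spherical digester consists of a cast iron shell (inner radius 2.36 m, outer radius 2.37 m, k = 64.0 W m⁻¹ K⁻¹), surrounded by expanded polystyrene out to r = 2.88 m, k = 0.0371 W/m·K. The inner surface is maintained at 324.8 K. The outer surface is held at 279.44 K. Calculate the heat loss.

Q = 283 W

Series thermal resistances, inner to outer:
  R_cast iron = (1/2.36 − 1/2.37)/(4πk) = 0.001788/(4π·64.0) = 2.223×10^-6 K/W
  R_expanded polystyrene = (1/2.37 − 1/2.88)/(4πk) = 0.07472/(4π·0.0371) = 0.1603 K/W
ΣR = 2.223×10^-6 + 0.1603 = 0.1603 K/W
Q = ΔT/ΣR = (324.8 K − 279.44 K)/0.1603 = 283 W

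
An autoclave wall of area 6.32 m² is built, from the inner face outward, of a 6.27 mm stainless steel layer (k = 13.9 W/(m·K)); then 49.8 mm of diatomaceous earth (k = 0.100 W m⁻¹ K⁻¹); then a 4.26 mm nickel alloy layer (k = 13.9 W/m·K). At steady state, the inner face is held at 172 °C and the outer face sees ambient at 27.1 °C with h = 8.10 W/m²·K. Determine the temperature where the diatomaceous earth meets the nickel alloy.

Resistance network (inner→outer):
  R_stainless steel = L/(kA) = 0.00627/(13.9·6.32) = 7.137×10^-5 K/W
  R_diatomaceous earth = L/(kA) = 0.0498/(0.100·6.32) = 0.07880 K/W
  R_nickel alloy = L/(kA) = 0.00426/(13.9·6.32) = 4.849×10^-5 K/W
  R_conv,out = 1/(hA) = 1/(8.10·6.32) = 0.01953 K/W
ΣR = 7.137×10^-5 + 0.07880 + 4.849×10^-5 + 0.01953 = 0.09845 K/W
Q = ΔT/ΣR = (172 °C − 27.1 °C)/0.09845 = 1472 W
From the inner boundary to the diatomaceous earth/nickel alloy interface, ΣR_partial = 0.07887 K/W.
T_interface = T_in − Q·ΣR_partial = 172 °C − (1472)(0.07887) = 55.9 °C

T = 55.9 °C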